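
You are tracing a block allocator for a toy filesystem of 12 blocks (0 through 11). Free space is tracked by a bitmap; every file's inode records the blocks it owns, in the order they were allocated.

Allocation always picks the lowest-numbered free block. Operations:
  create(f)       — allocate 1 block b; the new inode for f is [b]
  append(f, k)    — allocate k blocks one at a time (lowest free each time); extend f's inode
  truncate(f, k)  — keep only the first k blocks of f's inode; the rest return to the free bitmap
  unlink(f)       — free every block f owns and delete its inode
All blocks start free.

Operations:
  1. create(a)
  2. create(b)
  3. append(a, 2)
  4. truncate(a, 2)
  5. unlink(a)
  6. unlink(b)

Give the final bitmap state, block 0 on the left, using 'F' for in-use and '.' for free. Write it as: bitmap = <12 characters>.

after create(a) → a:[0]  free=[F...........]
after create(b) → a:[0], b:[1]  free=[FF..........]
after append(a, 2) → a:[0, 2, 3], b:[1]  free=[FFFF........]
after truncate(a, 2) → a:[0, 2], b:[1]  free=[FFF.........]
after unlink(a) → b:[1]  free=[.F..........]
after unlink(b) →   free=[............]

bitmap = ............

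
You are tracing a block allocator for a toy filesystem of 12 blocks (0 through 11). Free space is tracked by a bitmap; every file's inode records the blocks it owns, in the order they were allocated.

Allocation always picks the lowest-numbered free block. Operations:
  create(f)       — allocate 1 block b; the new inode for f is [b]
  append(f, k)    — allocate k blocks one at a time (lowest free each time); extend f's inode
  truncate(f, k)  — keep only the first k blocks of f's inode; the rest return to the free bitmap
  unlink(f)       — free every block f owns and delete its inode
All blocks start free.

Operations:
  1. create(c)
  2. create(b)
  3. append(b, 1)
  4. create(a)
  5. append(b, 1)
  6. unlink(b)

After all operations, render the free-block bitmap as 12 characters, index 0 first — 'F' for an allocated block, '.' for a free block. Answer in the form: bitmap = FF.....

after create(c) → c:[0]  free=[F...........]
after create(b) → b:[1], c:[0]  free=[FF..........]
after append(b, 1) → b:[1, 2], c:[0]  free=[FFF.........]
after create(a) → a:[3], b:[1, 2], c:[0]  free=[FFFF........]
after append(b, 1) → a:[3], b:[1, 2, 4], c:[0]  free=[FFFFF.......]
after unlink(b) → a:[3], c:[0]  free=[F..F........]

bitmap = F..F........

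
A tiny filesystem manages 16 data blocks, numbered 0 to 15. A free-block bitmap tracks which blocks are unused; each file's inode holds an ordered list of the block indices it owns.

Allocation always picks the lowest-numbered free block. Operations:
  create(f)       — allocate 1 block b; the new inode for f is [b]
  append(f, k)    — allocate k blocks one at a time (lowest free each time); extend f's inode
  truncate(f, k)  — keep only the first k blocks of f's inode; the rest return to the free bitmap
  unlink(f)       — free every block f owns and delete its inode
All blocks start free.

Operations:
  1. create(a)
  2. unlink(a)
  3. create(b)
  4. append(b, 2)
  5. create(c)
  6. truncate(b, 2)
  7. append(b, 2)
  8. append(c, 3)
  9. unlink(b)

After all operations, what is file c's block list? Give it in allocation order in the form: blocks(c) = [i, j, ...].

blocks(c) = [3, 5, 6, 7]

create(a): bitmap=F............... | a=[0]
unlink(a): bitmap=................ | 
create(b): bitmap=F............... | b=[0]
append(b, 2): bitmap=FFF............. | b=[0, 1, 2]
create(c): bitmap=FFFF............ | b=[0, 1, 2] c=[3]
truncate(b, 2): bitmap=FF.F............ | b=[0, 1] c=[3]
append(b, 2): bitmap=FFFFF........... | b=[0, 1, 2, 4] c=[3]
append(c, 3): bitmap=FFFFFFFF........ | b=[0, 1, 2, 4] c=[3, 5, 6, 7]
unlink(b): bitmap=...F.FFF........ | c=[3, 5, 6, 7]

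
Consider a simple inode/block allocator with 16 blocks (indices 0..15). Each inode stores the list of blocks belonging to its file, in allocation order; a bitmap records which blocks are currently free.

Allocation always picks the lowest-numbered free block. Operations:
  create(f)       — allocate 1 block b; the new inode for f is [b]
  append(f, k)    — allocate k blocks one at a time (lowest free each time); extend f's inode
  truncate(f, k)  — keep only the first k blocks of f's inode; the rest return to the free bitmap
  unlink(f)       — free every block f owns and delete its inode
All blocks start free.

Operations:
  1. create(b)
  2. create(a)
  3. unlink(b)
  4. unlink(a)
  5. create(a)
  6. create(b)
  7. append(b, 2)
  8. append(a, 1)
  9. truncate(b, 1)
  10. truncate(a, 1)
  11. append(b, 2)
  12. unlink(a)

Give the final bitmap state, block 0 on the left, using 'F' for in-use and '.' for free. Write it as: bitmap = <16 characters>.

bitmap = .FFF............

create(b): bitmap=F............... | b=[0]
create(a): bitmap=FF.............. | a=[1] b=[0]
unlink(b): bitmap=.F.............. | a=[1]
unlink(a): bitmap=................ | 
create(a): bitmap=F............... | a=[0]
create(b): bitmap=FF.............. | a=[0] b=[1]
append(b, 2): bitmap=FFFF............ | a=[0] b=[1, 2, 3]
append(a, 1): bitmap=FFFFF........... | a=[0, 4] b=[1, 2, 3]
truncate(b, 1): bitmap=FF..F........... | a=[0, 4] b=[1]
truncate(a, 1): bitmap=FF.............. | a=[0] b=[1]
append(b, 2): bitmap=FFFF............ | a=[0] b=[1, 2, 3]
unlink(a): bitmap=.FFF............ | b=[1, 2, 3]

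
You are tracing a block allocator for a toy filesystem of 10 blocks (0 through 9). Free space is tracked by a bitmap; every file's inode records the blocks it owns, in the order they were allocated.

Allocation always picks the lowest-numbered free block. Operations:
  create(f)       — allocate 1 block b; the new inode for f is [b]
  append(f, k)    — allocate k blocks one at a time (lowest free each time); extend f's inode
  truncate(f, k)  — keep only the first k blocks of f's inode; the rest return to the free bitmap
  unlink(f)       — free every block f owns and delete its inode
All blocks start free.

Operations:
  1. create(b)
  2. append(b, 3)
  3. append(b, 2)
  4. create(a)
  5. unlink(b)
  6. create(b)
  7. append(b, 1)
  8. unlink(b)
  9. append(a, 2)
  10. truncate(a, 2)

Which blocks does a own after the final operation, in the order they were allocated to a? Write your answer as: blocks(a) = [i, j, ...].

blocks(a) = [6, 0]

create(b): bitmap=F......... | b=[0]
append(b, 3): bitmap=FFFF...... | b=[0, 1, 2, 3]
append(b, 2): bitmap=FFFFFF.... | b=[0, 1, 2, 3, 4, 5]
create(a): bitmap=FFFFFFF... | a=[6] b=[0, 1, 2, 3, 4, 5]
unlink(b): bitmap=......F... | a=[6]
create(b): bitmap=F.....F... | a=[6] b=[0]
append(b, 1): bitmap=FF....F... | a=[6] b=[0, 1]
unlink(b): bitmap=......F... | a=[6]
append(a, 2): bitmap=FF....F... | a=[6, 0, 1]
truncate(a, 2): bitmap=F.....F... | a=[6, 0]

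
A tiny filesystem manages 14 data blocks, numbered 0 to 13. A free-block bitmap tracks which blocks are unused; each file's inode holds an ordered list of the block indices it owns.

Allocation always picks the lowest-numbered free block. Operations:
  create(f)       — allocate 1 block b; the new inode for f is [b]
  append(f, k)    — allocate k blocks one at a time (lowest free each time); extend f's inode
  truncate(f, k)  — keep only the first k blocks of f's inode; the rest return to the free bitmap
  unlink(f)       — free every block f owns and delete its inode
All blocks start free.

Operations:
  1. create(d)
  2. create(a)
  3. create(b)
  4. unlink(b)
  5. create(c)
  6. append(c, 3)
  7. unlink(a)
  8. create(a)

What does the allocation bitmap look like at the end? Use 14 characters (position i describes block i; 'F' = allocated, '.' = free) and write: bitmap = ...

bitmap = FFFFFF........

  1. create(d)  ⇒  F.............  {d→[0]}
  2. create(a)  ⇒  FF............  {a→[1]; d→[0]}
  3. create(b)  ⇒  FFF...........  {a→[1]; b→[2]; d→[0]}
  4. unlink(b)  ⇒  FF............  {a→[1]; d→[0]}
  5. create(c)  ⇒  FFF...........  {a→[1]; c→[2]; d→[0]}
  6. append(c, 3)  ⇒  FFFFFF........  {a→[1]; c→[2, 3, 4, 5]; d→[0]}
  7. unlink(a)  ⇒  F.FFFF........  {c→[2, 3, 4, 5]; d→[0]}
  8. create(a)  ⇒  FFFFFF........  {a→[1]; c→[2, 3, 4, 5]; d→[0]}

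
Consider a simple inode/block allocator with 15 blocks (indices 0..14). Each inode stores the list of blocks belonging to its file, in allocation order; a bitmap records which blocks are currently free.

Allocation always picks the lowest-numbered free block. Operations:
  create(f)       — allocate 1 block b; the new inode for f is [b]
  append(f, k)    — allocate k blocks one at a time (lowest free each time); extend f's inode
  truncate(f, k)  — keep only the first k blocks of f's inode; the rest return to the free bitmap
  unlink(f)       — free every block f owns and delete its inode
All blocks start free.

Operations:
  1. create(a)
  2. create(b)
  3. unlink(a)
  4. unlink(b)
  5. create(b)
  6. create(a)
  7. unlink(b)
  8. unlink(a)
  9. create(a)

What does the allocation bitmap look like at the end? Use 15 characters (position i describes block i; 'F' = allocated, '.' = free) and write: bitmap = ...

bitmap = F..............

[1] create(a) — a=0 (map F..............)
[2] create(b) — a=0 b=1 (map FF.............)
[3] unlink(a) — b=1 (map .F.............)
[4] unlink(b) —  (map ...............)
[5] create(b) — b=0 (map F..............)
[6] create(a) — a=1 b=0 (map FF.............)
[7] unlink(b) — a=1 (map .F.............)
[8] unlink(a) —  (map ...............)
[9] create(a) — a=0 (map F..............)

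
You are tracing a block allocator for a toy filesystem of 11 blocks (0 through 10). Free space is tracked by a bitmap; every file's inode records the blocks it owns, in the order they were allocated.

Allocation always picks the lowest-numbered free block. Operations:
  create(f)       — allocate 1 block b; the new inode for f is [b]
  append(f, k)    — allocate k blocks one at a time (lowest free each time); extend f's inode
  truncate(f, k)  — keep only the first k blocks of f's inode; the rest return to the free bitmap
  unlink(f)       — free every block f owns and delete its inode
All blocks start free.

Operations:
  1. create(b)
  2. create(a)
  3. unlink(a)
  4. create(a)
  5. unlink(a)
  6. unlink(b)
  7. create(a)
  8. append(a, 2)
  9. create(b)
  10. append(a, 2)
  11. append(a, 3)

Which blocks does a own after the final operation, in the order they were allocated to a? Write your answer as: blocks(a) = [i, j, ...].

create(b): bitmap=F.......... | b=[0]
create(a): bitmap=FF......... | a=[1] b=[0]
unlink(a): bitmap=F.......... | b=[0]
create(a): bitmap=FF......... | a=[1] b=[0]
unlink(a): bitmap=F.......... | b=[0]
unlink(b): bitmap=........... | 
create(a): bitmap=F.......... | a=[0]
append(a, 2): bitmap=FFF........ | a=[0, 1, 2]
create(b): bitmap=FFFF....... | a=[0, 1, 2] b=[3]
append(a, 2): bitmap=FFFFFF..... | a=[0, 1, 2, 4, 5] b=[3]
append(a, 3): bitmap=FFFFFFFFF.. | a=[0, 1, 2, 4, 5, 6, 7, 8] b=[3]

blocks(a) = [0, 1, 2, 4, 5, 6, 7, 8]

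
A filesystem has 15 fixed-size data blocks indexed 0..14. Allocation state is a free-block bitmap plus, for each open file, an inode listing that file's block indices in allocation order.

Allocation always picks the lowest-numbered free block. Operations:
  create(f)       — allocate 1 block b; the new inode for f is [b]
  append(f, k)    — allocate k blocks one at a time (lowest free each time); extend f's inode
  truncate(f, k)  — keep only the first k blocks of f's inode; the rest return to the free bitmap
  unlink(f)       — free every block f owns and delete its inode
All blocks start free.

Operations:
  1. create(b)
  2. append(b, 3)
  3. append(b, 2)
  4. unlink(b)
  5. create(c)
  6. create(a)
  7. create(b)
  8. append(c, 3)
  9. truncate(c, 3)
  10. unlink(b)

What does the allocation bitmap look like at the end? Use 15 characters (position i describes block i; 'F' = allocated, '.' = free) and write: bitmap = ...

bitmap = FF.FF..........

  1. create(b)  ⇒  F..............  {b→[0]}
  2. append(b, 3)  ⇒  FFFF...........  {b→[0, 1, 2, 3]}
  3. append(b, 2)  ⇒  FFFFFF.........  {b→[0, 1, 2, 3, 4, 5]}
  4. unlink(b)  ⇒  ...............  {}
  5. create(c)  ⇒  F..............  {c→[0]}
  6. create(a)  ⇒  FF.............  {a→[1]; c→[0]}
  7. create(b)  ⇒  FFF............  {a→[1]; b→[2]; c→[0]}
  8. append(c, 3)  ⇒  FFFFFF.........  {a→[1]; b→[2]; c→[0, 3, 4, 5]}
  9. truncate(c, 3)  ⇒  FFFFF..........  {a→[1]; b→[2]; c→[0, 3, 4]}
  10. unlink(b)  ⇒  FF.FF..........  {a→[1]; c→[0, 3, 4]}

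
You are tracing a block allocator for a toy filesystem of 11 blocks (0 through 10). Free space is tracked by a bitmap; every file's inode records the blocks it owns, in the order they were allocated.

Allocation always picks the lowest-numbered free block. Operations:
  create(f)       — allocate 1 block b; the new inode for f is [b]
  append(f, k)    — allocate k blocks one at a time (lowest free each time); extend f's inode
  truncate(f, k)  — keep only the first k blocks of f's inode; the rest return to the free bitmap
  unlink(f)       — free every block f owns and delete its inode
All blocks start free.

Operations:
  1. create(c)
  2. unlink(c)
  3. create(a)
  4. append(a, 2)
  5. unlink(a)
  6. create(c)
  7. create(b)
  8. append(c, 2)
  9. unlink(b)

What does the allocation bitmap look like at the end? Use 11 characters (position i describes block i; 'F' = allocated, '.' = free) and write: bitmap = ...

bitmap = F.FF.......

  1. create(c)  ⇒  F..........  {c→[0]}
  2. unlink(c)  ⇒  ...........  {}
  3. create(a)  ⇒  F..........  {a→[0]}
  4. append(a, 2)  ⇒  FFF........  {a→[0, 1, 2]}
  5. unlink(a)  ⇒  ...........  {}
  6. create(c)  ⇒  F..........  {c→[0]}
  7. create(b)  ⇒  FF.........  {b→[1]; c→[0]}
  8. append(c, 2)  ⇒  FFFF.......  {b→[1]; c→[0, 2, 3]}
  9. unlink(b)  ⇒  F.FF.......  {c→[0, 2, 3]}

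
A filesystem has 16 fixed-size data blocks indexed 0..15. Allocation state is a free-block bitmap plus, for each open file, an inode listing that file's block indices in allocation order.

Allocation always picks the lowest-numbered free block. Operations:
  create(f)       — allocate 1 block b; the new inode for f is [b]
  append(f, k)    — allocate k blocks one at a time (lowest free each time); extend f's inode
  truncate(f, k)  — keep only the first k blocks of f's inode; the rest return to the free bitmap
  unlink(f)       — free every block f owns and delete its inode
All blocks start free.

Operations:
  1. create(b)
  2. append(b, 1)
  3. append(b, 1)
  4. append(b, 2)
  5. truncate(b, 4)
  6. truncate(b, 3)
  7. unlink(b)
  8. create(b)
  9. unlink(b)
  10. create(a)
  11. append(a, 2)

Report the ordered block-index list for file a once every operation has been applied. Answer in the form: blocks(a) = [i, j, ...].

create(b): bitmap=F............... | b=[0]
append(b, 1): bitmap=FF.............. | b=[0, 1]
append(b, 1): bitmap=FFF............. | b=[0, 1, 2]
append(b, 2): bitmap=FFFFF........... | b=[0, 1, 2, 3, 4]
truncate(b, 4): bitmap=FFFF............ | b=[0, 1, 2, 3]
truncate(b, 3): bitmap=FFF............. | b=[0, 1, 2]
unlink(b): bitmap=................ | 
create(b): bitmap=F............... | b=[0]
unlink(b): bitmap=................ | 
create(a): bitmap=F............... | a=[0]
append(a, 2): bitmap=FFF............. | a=[0, 1, 2]

blocks(a) = [0, 1, 2]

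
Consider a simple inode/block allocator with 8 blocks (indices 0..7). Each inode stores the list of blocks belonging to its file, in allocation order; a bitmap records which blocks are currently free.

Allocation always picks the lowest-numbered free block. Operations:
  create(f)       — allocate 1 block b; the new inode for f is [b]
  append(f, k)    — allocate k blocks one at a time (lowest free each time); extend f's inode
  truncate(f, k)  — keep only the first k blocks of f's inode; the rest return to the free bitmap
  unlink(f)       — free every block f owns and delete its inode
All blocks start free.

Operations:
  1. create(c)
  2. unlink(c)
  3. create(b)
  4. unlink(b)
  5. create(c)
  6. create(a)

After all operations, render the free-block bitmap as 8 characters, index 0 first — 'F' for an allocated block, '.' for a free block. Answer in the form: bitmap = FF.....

bitmap = FF......

  1. create(c)  ⇒  F.......  {c→[0]}
  2. unlink(c)  ⇒  ........  {}
  3. create(b)  ⇒  F.......  {b→[0]}
  4. unlink(b)  ⇒  ........  {}
  5. create(c)  ⇒  F.......  {c→[0]}
  6. create(a)  ⇒  FF......  {a→[1]; c→[0]}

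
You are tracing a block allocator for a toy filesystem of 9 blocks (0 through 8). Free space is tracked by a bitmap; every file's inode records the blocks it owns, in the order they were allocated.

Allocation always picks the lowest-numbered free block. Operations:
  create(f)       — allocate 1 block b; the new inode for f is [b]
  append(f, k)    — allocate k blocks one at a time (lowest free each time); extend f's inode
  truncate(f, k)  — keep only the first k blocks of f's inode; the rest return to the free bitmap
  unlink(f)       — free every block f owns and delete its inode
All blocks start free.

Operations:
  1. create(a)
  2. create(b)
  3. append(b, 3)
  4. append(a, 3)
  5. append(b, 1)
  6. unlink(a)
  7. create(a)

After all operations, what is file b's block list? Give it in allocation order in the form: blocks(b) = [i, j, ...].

create(a): bitmap=F........ | a=[0]
create(b): bitmap=FF....... | a=[0] b=[1]
append(b, 3): bitmap=FFFFF.... | a=[0] b=[1, 2, 3, 4]
append(a, 3): bitmap=FFFFFFFF. | a=[0, 5, 6, 7] b=[1, 2, 3, 4]
append(b, 1): bitmap=FFFFFFFFF | a=[0, 5, 6, 7] b=[1, 2, 3, 4, 8]
unlink(a): bitmap=.FFFF...F | b=[1, 2, 3, 4, 8]
create(a): bitmap=FFFFF...F | a=[0] b=[1, 2, 3, 4, 8]

blocks(b) = [1, 2, 3, 4, 8]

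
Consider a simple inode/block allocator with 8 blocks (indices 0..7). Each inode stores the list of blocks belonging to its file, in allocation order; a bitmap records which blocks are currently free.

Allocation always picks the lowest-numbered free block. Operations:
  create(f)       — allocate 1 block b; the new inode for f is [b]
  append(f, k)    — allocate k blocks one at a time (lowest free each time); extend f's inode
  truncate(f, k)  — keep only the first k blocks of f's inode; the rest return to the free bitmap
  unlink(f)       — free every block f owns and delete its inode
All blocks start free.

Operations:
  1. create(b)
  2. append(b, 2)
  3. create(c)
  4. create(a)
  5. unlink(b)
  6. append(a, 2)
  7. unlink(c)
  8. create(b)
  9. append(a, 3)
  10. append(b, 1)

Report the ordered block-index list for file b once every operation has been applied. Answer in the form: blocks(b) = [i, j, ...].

blocks(b) = [2, 7]

[1] create(b) — b=0 (map F.......)
[2] append(b, 2) — b=0,1,2 (map FFF.....)
[3] create(c) — b=0,1,2 c=3 (map FFFF....)
[4] create(a) — a=4 b=0,1,2 c=3 (map FFFFF...)
[5] unlink(b) — a=4 c=3 (map ...FF...)
[6] append(a, 2) — a=4,0,1 c=3 (map FF.FF...)
[7] unlink(c) — a=4,0,1 (map FF..F...)
[8] create(b) — a=4,0,1 b=2 (map FFF.F...)
[9] append(a, 3) — a=4,0,1,3,5,6 b=2 (map FFFFFFF.)
[10] append(b, 1) — a=4,0,1,3,5,6 b=2,7 (map FFFFFFFF)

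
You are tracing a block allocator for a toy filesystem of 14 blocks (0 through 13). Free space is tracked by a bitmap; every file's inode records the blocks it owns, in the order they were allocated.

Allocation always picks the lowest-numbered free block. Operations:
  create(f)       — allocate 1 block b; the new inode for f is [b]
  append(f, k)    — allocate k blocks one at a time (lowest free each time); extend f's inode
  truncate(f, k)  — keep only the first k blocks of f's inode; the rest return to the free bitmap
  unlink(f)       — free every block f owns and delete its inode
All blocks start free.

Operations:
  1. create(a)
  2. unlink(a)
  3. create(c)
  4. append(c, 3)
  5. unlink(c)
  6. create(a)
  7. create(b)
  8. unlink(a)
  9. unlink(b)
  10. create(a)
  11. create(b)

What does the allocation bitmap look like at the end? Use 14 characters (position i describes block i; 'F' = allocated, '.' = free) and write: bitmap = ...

bitmap = FF............

after create(a) → a:[0]  free=[F.............]
after unlink(a) →   free=[..............]
after create(c) → c:[0]  free=[F.............]
after append(c, 3) → c:[0, 1, 2, 3]  free=[FFFF..........]
after unlink(c) →   free=[..............]
after create(a) → a:[0]  free=[F.............]
after create(b) → a:[0], b:[1]  free=[FF............]
after unlink(a) → b:[1]  free=[.F............]
after unlink(b) →   free=[..............]
after create(a) → a:[0]  free=[F.............]
after create(b) → a:[0], b:[1]  free=[FF............]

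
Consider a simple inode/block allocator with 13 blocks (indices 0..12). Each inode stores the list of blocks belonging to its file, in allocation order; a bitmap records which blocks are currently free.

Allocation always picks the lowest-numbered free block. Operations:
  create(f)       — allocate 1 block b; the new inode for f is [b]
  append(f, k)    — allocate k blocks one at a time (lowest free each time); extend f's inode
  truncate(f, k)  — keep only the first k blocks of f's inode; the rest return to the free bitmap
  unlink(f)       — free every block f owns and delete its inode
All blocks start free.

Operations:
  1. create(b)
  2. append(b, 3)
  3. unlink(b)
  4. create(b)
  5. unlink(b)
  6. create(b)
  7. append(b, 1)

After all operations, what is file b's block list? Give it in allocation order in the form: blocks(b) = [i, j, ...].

blocks(b) = [0, 1]

[1] create(b) — b=0 (map F............)
[2] append(b, 3) — b=0,1,2,3 (map FFFF.........)
[3] unlink(b) —  (map .............)
[4] create(b) — b=0 (map F............)
[5] unlink(b) —  (map .............)
[6] create(b) — b=0 (map F............)
[7] append(b, 1) — b=0,1 (map FF...........)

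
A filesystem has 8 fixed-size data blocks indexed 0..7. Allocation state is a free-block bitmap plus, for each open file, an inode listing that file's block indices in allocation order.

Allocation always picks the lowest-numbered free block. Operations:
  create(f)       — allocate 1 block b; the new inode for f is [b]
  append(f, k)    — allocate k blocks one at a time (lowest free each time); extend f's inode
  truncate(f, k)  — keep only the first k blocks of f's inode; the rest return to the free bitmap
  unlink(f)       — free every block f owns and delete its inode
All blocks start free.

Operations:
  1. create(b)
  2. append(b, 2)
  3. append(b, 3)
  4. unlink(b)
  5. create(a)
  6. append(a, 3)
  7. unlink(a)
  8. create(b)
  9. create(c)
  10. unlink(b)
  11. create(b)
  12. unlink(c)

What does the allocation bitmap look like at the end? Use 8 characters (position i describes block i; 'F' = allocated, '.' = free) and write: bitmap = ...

create(b): bitmap=F....... | b=[0]
append(b, 2): bitmap=FFF..... | b=[0, 1, 2]
append(b, 3): bitmap=FFFFFF.. | b=[0, 1, 2, 3, 4, 5]
unlink(b): bitmap=........ | 
create(a): bitmap=F....... | a=[0]
append(a, 3): bitmap=FFFF.... | a=[0, 1, 2, 3]
unlink(a): bitmap=........ | 
create(b): bitmap=F....... | b=[0]
create(c): bitmap=FF...... | b=[0] c=[1]
unlink(b): bitmap=.F...... | c=[1]
create(b): bitmap=FF...... | b=[0] c=[1]
unlink(c): bitmap=F....... | b=[0]

bitmap = F.......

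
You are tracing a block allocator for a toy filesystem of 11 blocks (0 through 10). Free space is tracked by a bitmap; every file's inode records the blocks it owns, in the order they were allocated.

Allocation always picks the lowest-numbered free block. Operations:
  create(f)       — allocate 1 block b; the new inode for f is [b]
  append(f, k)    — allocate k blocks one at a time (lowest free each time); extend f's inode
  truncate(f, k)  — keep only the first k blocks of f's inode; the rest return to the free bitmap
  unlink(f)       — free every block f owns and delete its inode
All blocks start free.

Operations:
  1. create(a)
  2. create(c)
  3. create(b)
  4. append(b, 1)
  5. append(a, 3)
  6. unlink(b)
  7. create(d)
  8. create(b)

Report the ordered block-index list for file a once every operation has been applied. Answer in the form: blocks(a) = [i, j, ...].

  1. create(a)  ⇒  F..........  {a→[0]}
  2. create(c)  ⇒  FF.........  {a→[0]; c→[1]}
  3. create(b)  ⇒  FFF........  {a→[0]; b→[2]; c→[1]}
  4. append(b, 1)  ⇒  FFFF.......  {a→[0]; b→[2, 3]; c→[1]}
  5. append(a, 3)  ⇒  FFFFFFF....  {a→[0, 4, 5, 6]; b→[2, 3]; c→[1]}
  6. unlink(b)  ⇒  FF..FFF....  {a→[0, 4, 5, 6]; c→[1]}
  7. create(d)  ⇒  FFF.FFF....  {a→[0, 4, 5, 6]; c→[1]; d→[2]}
  8. create(b)  ⇒  FFFFFFF....  {a→[0, 4, 5, 6]; b→[3]; c→[1]; d→[2]}

blocks(a) = [0, 4, 5, 6]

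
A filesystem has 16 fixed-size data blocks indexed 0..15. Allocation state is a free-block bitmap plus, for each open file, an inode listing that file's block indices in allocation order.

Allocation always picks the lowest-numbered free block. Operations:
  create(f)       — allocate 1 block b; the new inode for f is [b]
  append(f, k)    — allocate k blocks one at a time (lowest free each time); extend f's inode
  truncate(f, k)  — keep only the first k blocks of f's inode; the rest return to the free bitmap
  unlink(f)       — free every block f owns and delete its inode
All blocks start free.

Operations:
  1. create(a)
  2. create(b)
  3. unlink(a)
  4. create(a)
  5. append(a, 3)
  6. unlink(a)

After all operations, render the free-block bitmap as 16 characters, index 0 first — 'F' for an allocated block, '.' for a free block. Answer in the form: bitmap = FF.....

bitmap = .F..............

  1. create(a)  ⇒  F...............  {a→[0]}
  2. create(b)  ⇒  FF..............  {a→[0]; b→[1]}
  3. unlink(a)  ⇒  .F..............  {b→[1]}
  4. create(a)  ⇒  FF..............  {a→[0]; b→[1]}
  5. append(a, 3)  ⇒  FFFFF...........  {a→[0, 2, 3, 4]; b→[1]}
  6. unlink(a)  ⇒  .F..............  {b→[1]}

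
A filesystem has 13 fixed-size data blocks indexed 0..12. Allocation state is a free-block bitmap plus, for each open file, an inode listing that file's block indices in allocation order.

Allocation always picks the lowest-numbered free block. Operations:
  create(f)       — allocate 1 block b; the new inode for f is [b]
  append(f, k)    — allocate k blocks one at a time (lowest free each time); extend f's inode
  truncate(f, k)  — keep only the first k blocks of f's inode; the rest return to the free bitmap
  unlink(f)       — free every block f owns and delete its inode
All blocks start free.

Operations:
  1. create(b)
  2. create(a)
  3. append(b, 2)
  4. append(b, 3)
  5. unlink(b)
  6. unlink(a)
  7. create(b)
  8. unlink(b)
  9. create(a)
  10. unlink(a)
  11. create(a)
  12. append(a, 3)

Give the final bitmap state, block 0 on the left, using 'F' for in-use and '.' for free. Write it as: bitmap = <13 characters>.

[1] create(b) — b=0 (map F............)
[2] create(a) — a=1 b=0 (map FF...........)
[3] append(b, 2) — a=1 b=0,2,3 (map FFFF.........)
[4] append(b, 3) — a=1 b=0,2,3,4,5,6 (map FFFFFFF......)
[5] unlink(b) — a=1 (map .F...........)
[6] unlink(a) —  (map .............)
[7] create(b) — b=0 (map F............)
[8] unlink(b) —  (map .............)
[9] create(a) — a=0 (map F............)
[10] unlink(a) —  (map .............)
[11] create(a) — a=0 (map F............)
[12] append(a, 3) — a=0,1,2,3 (map FFFF.........)

bitmap = FFFF.........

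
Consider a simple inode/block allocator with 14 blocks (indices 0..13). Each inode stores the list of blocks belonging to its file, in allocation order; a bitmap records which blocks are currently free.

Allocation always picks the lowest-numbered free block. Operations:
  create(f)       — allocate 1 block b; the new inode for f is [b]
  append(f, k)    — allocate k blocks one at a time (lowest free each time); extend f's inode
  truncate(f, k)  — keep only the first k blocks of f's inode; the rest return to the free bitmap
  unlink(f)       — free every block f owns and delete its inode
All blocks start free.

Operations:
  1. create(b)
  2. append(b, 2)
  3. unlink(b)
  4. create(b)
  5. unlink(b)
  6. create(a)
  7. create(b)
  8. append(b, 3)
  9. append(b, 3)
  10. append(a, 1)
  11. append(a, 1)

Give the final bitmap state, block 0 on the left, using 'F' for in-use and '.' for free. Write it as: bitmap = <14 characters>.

after create(b) → b:[0]  free=[F.............]
after append(b, 2) → b:[0, 1, 2]  free=[FFF...........]
after unlink(b) →   free=[..............]
after create(b) → b:[0]  free=[F.............]
after unlink(b) →   free=[..............]
after create(a) → a:[0]  free=[F.............]
after create(b) → a:[0], b:[1]  free=[FF............]
after append(b, 3) → a:[0], b:[1, 2, 3, 4]  free=[FFFFF.........]
after append(b, 3) → a:[0], b:[1, 2, 3, 4, 5, 6, 7]  free=[FFFFFFFF......]
after append(a, 1) → a:[0, 8], b:[1, 2, 3, 4, 5, 6, 7]  free=[FFFFFFFFF.....]
after append(a, 1) → a:[0, 8, 9], b:[1, 2, 3, 4, 5, 6, 7]  free=[FFFFFFFFFF....]

bitmap = FFFFFFFFFF....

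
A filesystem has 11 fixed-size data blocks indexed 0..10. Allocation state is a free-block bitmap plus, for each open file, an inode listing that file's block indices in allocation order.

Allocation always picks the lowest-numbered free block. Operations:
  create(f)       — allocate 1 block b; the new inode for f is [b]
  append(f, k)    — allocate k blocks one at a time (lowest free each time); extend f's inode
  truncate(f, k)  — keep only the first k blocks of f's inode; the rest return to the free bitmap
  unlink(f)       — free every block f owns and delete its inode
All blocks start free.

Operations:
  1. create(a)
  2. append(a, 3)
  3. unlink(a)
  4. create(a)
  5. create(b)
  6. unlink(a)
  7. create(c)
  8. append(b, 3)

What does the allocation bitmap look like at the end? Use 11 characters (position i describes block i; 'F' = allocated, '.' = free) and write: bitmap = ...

[1] create(a) — a=0 (map F..........)
[2] append(a, 3) — a=0,1,2,3 (map FFFF.......)
[3] unlink(a) —  (map ...........)
[4] create(a) — a=0 (map F..........)
[5] create(b) — a=0 b=1 (map FF.........)
[6] unlink(a) — b=1 (map .F.........)
[7] create(c) — b=1 c=0 (map FF.........)
[8] append(b, 3) — b=1,2,3,4 c=0 (map FFFFF......)

bitmap = FFFFF......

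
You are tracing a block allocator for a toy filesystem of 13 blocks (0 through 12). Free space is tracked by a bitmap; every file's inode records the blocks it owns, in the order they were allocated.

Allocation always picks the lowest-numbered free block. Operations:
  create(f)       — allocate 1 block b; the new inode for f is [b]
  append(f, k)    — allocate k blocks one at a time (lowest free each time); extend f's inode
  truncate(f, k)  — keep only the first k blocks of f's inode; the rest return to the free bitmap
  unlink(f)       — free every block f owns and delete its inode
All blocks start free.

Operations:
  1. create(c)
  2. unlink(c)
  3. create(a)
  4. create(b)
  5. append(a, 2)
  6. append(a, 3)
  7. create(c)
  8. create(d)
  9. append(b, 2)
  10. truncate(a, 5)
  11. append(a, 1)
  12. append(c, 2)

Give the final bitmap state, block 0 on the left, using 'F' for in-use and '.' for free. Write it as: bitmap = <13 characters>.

bitmap = FFFFFFFFFFFFF

after create(c) → c:[0]  free=[F............]
after unlink(c) →   free=[.............]
after create(a) → a:[0]  free=[F............]
after create(b) → a:[0], b:[1]  free=[FF...........]
after append(a, 2) → a:[0, 2, 3], b:[1]  free=[FFFF.........]
after append(a, 3) → a:[0, 2, 3, 4, 5, 6], b:[1]  free=[FFFFFFF......]
after create(c) → a:[0, 2, 3, 4, 5, 6], b:[1], c:[7]  free=[FFFFFFFF.....]
after create(d) → a:[0, 2, 3, 4, 5, 6], b:[1], c:[7], d:[8]  free=[FFFFFFFFF....]
after append(b, 2) → a:[0, 2, 3, 4, 5, 6], b:[1, 9, 10], c:[7], d:[8]  free=[FFFFFFFFFFF..]
after truncate(a, 5) → a:[0, 2, 3, 4, 5], b:[1, 9, 10], c:[7], d:[8]  free=[FFFFFF.FFFF..]
after append(a, 1) → a:[0, 2, 3, 4, 5, 6], b:[1, 9, 10], c:[7], d:[8]  free=[FFFFFFFFFFF..]
after append(c, 2) → a:[0, 2, 3, 4, 5, 6], b:[1, 9, 10], c:[7, 11, 12], d:[8]  free=[FFFFFFFFFFFFF]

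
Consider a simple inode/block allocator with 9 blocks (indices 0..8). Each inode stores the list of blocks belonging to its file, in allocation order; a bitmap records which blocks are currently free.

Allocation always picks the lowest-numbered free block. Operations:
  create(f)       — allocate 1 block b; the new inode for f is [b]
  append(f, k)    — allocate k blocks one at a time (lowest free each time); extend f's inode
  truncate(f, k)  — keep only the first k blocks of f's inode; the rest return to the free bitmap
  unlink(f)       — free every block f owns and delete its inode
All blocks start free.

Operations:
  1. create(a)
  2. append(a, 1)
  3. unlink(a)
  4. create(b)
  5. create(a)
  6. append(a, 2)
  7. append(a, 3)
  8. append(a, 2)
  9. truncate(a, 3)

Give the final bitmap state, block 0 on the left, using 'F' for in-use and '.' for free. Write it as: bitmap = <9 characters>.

create(a): bitmap=F........ | a=[0]
append(a, 1): bitmap=FF....... | a=[0, 1]
unlink(a): bitmap=......... | 
create(b): bitmap=F........ | b=[0]
create(a): bitmap=FF....... | a=[1] b=[0]
append(a, 2): bitmap=FFFF..... | a=[1, 2, 3] b=[0]
append(a, 3): bitmap=FFFFFFF.. | a=[1, 2, 3, 4, 5, 6] b=[0]
append(a, 2): bitmap=FFFFFFFFF | a=[1, 2, 3, 4, 5, 6, 7, 8] b=[0]
truncate(a, 3): bitmap=FFFF..... | a=[1, 2, 3] b=[0]

bitmap = FFFF.....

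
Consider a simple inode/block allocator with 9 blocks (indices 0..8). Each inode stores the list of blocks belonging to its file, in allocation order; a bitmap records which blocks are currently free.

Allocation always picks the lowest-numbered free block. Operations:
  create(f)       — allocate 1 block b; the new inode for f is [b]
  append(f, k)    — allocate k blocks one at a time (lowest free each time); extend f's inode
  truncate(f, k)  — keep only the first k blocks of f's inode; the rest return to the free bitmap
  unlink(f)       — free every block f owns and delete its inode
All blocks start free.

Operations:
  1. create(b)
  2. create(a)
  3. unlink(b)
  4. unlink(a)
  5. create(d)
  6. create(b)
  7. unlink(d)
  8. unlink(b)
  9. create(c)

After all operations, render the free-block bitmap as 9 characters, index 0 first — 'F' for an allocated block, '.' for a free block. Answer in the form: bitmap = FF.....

after create(b) → b:[0]  free=[F........]
after create(a) → a:[1], b:[0]  free=[FF.......]
after unlink(b) → a:[1]  free=[.F.......]
after unlink(a) →   free=[.........]
after create(d) → d:[0]  free=[F........]
after create(b) → b:[1], d:[0]  free=[FF.......]
after unlink(d) → b:[1]  free=[.F.......]
after unlink(b) →   free=[.........]
after create(c) → c:[0]  free=[F........]

bitmap = F........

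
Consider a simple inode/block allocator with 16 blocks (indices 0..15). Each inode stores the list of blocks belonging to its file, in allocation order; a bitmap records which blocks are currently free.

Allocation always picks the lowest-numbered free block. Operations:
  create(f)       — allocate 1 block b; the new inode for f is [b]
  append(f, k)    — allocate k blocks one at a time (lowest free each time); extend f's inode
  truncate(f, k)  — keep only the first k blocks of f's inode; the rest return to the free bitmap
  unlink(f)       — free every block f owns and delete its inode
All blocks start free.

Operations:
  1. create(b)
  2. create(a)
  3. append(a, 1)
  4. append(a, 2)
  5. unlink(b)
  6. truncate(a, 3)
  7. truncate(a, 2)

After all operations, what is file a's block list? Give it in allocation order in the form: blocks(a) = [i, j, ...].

after create(b) → b:[0]  free=[F...............]
after create(a) → a:[1], b:[0]  free=[FF..............]
after append(a, 1) → a:[1, 2], b:[0]  free=[FFF.............]
after append(a, 2) → a:[1, 2, 3, 4], b:[0]  free=[FFFFF...........]
after unlink(b) → a:[1, 2, 3, 4]  free=[.FFFF...........]
after truncate(a, 3) → a:[1, 2, 3]  free=[.FFF............]
after truncate(a, 2) → a:[1, 2]  free=[.FF.............]

blocks(a) = [1, 2]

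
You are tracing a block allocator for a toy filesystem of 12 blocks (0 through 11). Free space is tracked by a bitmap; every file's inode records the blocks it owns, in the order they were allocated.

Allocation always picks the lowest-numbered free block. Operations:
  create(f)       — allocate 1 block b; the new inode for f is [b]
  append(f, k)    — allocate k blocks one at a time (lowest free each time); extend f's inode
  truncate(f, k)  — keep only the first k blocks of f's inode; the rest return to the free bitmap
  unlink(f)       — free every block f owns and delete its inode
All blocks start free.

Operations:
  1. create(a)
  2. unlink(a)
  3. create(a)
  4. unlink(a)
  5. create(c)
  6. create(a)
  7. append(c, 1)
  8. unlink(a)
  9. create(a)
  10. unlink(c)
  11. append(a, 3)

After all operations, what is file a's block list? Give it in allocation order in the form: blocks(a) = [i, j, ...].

create(a): bitmap=F........... | a=[0]
unlink(a): bitmap=............ | 
create(a): bitmap=F........... | a=[0]
unlink(a): bitmap=............ | 
create(c): bitmap=F........... | c=[0]
create(a): bitmap=FF.......... | a=[1] c=[0]
append(c, 1): bitmap=FFF......... | a=[1] c=[0, 2]
unlink(a): bitmap=F.F......... | c=[0, 2]
create(a): bitmap=FFF......... | a=[1] c=[0, 2]
unlink(c): bitmap=.F.......... | a=[1]
append(a, 3): bitmap=FFFF........ | a=[1, 0, 2, 3]

blocks(a) = [1, 0, 2, 3]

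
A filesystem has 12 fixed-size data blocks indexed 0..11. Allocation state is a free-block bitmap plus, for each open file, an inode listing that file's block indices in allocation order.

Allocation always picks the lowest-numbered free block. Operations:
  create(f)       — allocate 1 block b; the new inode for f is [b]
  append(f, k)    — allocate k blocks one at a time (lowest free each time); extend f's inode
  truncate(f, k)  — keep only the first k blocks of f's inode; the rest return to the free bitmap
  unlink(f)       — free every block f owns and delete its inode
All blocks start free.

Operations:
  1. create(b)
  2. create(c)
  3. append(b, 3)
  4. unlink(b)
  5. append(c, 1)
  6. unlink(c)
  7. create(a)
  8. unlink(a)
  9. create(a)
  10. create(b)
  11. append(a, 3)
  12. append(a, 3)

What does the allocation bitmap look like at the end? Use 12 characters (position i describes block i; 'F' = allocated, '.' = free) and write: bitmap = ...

after create(b) → b:[0]  free=[F...........]
after create(c) → b:[0], c:[1]  free=[FF..........]
after append(b, 3) → b:[0, 2, 3, 4], c:[1]  free=[FFFFF.......]
after unlink(b) → c:[1]  free=[.F..........]
after append(c, 1) → c:[1, 0]  free=[FF..........]
after unlink(c) →   free=[............]
after create(a) → a:[0]  free=[F...........]
after unlink(a) →   free=[............]
after create(a) → a:[0]  free=[F...........]
after create(b) → a:[0], b:[1]  free=[FF..........]
after append(a, 3) → a:[0, 2, 3, 4], b:[1]  free=[FFFFF.......]
after append(a, 3) → a:[0, 2, 3, 4, 5, 6, 7], b:[1]  free=[FFFFFFFF....]

bitmap = FFFFFFFF....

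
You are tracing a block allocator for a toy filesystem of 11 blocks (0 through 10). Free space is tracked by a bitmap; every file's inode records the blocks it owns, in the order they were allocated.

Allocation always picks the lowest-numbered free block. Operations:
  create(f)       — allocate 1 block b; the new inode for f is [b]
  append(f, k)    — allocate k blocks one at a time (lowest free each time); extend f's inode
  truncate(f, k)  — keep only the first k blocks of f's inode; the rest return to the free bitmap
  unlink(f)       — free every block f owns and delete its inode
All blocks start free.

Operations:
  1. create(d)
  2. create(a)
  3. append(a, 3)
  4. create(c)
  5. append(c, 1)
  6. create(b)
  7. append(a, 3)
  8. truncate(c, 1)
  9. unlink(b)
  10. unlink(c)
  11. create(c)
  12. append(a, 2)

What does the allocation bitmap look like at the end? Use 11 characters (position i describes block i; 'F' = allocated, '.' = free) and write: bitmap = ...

bitmap = FFFFFFFFFFF

create(d): bitmap=F.......... | d=[0]
create(a): bitmap=FF......... | a=[1] d=[0]
append(a, 3): bitmap=FFFFF...... | a=[1, 2, 3, 4] d=[0]
create(c): bitmap=FFFFFF..... | a=[1, 2, 3, 4] c=[5] d=[0]
append(c, 1): bitmap=FFFFFFF.... | a=[1, 2, 3, 4] c=[5, 6] d=[0]
create(b): bitmap=FFFFFFFF... | a=[1, 2, 3, 4] b=[7] c=[5, 6] d=[0]
append(a, 3): bitmap=FFFFFFFFFFF | a=[1, 2, 3, 4, 8, 9, 10] b=[7] c=[5, 6] d=[0]
truncate(c, 1): bitmap=FFFFFF.FFFF | a=[1, 2, 3, 4, 8, 9, 10] b=[7] c=[5] d=[0]
unlink(b): bitmap=FFFFFF..FFF | a=[1, 2, 3, 4, 8, 9, 10] c=[5] d=[0]
unlink(c): bitmap=FFFFF...FFF | a=[1, 2, 3, 4, 8, 9, 10] d=[0]
create(c): bitmap=FFFFFF..FFF | a=[1, 2, 3, 4, 8, 9, 10] c=[5] d=[0]
append(a, 2): bitmap=FFFFFFFFFFF | a=[1, 2, 3, 4, 8, 9, 10, 6, 7] c=[5] d=[0]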